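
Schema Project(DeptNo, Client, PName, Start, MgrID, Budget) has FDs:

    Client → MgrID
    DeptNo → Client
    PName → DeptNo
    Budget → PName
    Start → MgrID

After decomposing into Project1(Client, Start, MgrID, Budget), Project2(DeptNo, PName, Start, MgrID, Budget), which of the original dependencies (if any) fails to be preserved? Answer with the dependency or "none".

Check DeptNo → Client: no single fragment contains all of {DeptNo, Client}, and the restricted closure of {DeptNo} across the fragments never reaches {Client}.
Client → MgrID is preserved.
PName → DeptNo is preserved.
Budget → PName is preserved.
Start → MgrID is preserved.

DeptNo → Client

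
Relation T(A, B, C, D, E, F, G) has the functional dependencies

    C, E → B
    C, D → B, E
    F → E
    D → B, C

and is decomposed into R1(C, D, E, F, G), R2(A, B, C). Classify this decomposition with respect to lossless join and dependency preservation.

Lossless test: (C)⁺ = {C}, which is a superkey of neither fragment — lossy.
Dependency preservation: the restricted closure of {C, E} across the fragments never reaches {B}, so C, E → B cannot be enforced without a join — not preserved.

lossy and not dependency-preserving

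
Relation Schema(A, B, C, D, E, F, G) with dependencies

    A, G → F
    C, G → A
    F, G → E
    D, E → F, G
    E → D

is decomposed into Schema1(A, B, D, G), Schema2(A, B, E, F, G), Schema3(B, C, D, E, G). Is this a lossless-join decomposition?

Chase test. Columns are A, B, C, D, E, F, G; row i has aⱼ where attribute j ∈ Schemai, else bᵢⱼ.
Initial tableau (one row per fragment):
  row 1: a1 a2 b13 a4 b15 b16 a7
  row 2: a1 a2 b23 b24 a5 a6 a7
  row 3: b31 a2 a3 a4 a5 b36 a7
Rows 1 and 2 agree on A, G; apply A, G→F and equate their F entries.
Rows 1 and 2 agree on F, G; apply F, G→E and equate their E entries.
Rows 1 and 3 agree on D, E; apply D, E→F, G and equate their F, G entries.
Rows 1 and 2 agree on E; apply E→D and equate their D entries.
No row becomes fully distinguished — the join is lossy.

No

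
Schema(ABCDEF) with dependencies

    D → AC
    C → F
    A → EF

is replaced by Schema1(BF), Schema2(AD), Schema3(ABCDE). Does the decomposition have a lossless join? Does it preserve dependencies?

lossy and not dependency-preserving

Lossless test (chase): Rows 2 and 3 agree on D; apply D→AC and equate their AC entries. Rows 2 and 3 agree on C; apply C→F and equate their F entries. Rows 2 and 3 agree on A; apply A→EF and equate their EF entries. No row becomes fully distinguished — the join is lossy.
Dependency preservation: the restricted closure of {C} across the fragments never reaches {F}, so C → F cannot be enforced without a join — not preserved.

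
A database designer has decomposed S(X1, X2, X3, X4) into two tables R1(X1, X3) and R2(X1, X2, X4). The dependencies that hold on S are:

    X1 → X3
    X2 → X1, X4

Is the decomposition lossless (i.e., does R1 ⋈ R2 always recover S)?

Common attributes: R1 ∩ R2 = {X1}.
Closure of {X1}: X1 → X3 applies, adding X3. So (X1)⁺ = {X1, X3}.
This closure contains every attribute of R1, so R1 ∩ R2 → R1. The join is lossless.

Yes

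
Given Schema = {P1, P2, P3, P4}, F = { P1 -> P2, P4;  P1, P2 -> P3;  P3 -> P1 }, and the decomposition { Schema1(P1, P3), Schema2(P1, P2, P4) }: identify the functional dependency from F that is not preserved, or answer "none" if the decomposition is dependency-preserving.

P1 → P2, P4 lies within Schema2.
P1, P2 → P3: restricted closure across fragments reaches P3.
P3 → P1 lies within Schema1.
Every dependency is enforceable on the fragments, so the decomposition is dependency-preserving.

none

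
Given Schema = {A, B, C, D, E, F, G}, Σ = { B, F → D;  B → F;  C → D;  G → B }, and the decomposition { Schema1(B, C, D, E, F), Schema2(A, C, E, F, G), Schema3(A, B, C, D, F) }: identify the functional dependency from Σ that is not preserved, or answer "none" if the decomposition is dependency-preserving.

Check G → B: no single fragment contains all of {B, G}, and the restricted closure of {G} across the fragments never reaches {B}.
B, F → D is preserved.
B → F is preserved.
C → D is preserved.

G → B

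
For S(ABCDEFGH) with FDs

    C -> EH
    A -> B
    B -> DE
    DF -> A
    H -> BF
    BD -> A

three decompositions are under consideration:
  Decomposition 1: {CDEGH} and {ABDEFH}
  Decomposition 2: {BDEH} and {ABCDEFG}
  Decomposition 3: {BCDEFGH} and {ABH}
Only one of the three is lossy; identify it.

Decomposition 1: common = {DEH}, closure = {ABDEFH} → lossless.
Decomposition 2: common = {BDE}, closure = {ABDE} → lossy.
Decomposition 3: common = {BH}, closure = {ABDEFH} → lossless.

Decomposition 2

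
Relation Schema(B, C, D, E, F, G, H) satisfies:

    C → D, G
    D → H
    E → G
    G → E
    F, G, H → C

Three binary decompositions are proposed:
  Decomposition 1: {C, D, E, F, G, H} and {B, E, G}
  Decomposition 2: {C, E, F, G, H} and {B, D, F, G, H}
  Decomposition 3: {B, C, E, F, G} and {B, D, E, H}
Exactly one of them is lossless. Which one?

Decomposition 2

Decomposition 1: common = {E, G}, closure = {E, G} → lossy.
Decomposition 2: common = {F, G, H}, closure = {C, D, E, F, G, H} → lossless.
Decomposition 3: common = {B, E}, closure = {B, E, G} → lossy.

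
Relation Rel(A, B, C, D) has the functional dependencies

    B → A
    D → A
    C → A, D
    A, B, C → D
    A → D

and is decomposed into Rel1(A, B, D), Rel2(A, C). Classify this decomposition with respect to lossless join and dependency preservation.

lossy but dependency-preserving

Lossless test: (A)⁺ = {A, D}, which is a superkey of neither fragment — lossy.
Dependency preservation: C → A, D; A, B, C → D are not contained in any single fragment, but the restricted closure of each left-hand side across the fragments still reaches the right-hand side; the remaining FDs each lie inside some fragment. All dependencies are preserved.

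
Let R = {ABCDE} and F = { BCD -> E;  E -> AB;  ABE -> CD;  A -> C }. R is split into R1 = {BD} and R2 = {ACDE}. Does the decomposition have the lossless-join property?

Common attributes: R1 ∩ R2 = {D}.
No dependency enlarges {D}, so (D)⁺ = {D}.
The closure contains neither all of R1 = {BD} nor all of R2 = {ACDE}, so the common attributes are not a superkey of either fragment. The join is lossy.

No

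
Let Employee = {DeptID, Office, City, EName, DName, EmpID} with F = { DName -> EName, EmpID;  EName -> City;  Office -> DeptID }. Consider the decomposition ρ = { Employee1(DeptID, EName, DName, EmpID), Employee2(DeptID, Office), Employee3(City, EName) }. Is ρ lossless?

Chase test. Columns are DeptID, Office, City, EName, DName, EmpID; row i has aⱼ where attribute j ∈ Employeei, else bᵢⱼ.
Initial tableau (one row per fragment):
  row 1: a1 b12 b13 a4 a5 a6
  row 2: a1 a2 b23 b24 b25 b26
  row 3: b31 b32 a3 a4 b35 b36
Rows 1 and 3 agree on EName; apply EName→City and equate their City entries.
No row becomes fully distinguished — the join is lossy.

No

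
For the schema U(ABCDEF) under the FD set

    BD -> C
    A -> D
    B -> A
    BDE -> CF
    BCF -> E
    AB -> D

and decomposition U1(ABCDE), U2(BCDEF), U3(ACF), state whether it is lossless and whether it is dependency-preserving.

lossless and dependency-preserving

Lossless test (chase): Rows 1 and 3 agree on A; apply A→D and equate their D entries. Rows 1 and 2 agree on B; apply B→A and equate their A entries. Rows 1 and 2 agree on BDE; apply BDE→CF and equate their CF entries. Row 1 is now all distinguished symbols — the join is lossless.
Dependency preservation: every FD's attributes lie within a single fragment, so each can be enforced locally — preserved.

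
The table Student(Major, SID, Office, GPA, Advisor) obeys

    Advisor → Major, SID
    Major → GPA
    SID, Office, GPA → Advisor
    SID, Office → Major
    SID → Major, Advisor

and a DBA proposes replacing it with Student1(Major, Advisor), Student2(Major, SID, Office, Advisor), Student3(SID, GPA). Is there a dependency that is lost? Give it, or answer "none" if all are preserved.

Check Major → GPA: no single fragment contains all of {Major, GPA}, and the restricted closure of {Major} across the fragments never reaches {GPA}.
Advisor → Major, SID is preserved.
SID, Office, GPA → Advisor is preserved.
SID, Office → Major is preserved.
SID → Major, Advisor is preserved.

Major → GPA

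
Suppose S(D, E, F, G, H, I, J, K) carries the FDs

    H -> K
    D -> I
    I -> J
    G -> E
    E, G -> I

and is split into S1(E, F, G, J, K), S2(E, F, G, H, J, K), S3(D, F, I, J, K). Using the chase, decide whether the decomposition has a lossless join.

No

Chase test. Columns are D, E, F, G, H, I, J, K; row i has aⱼ where attribute j ∈ Si, else bᵢⱼ.
Initial tableau (one row per fragment):
  row 1: b11 a2 a3 a4 b15 b16 a7 a8
  row 2: b21 a2 a3 a4 a5 b26 a7 a8
  row 3: a1 b32 a3 b34 b35 a6 a7 a8
Rows 1 and 2 agree on E, G; apply E, G→I and equate their I entries.
No row becomes fully distinguished — the join is lossy.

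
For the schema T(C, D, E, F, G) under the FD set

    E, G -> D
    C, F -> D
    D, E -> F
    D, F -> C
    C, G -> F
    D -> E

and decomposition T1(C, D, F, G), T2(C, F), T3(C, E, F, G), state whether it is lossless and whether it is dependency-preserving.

Lossless test (chase): Rows 1 and 2 agree on C, F; apply C, F→D and equate their D entries. Rows 1 and 3 agree on C, F; apply C, F→D and equate their D entries. Rows 1 and 2 agree on D; apply D→E and equate their E entries. Rows 1 and 3 agree on D; apply D→E and equate their E entries. Row 1 is now all distinguished symbols — the join is lossless.
Dependency preservation: E, G → D; D, E → F; D → E are not contained in any single fragment, but the restricted closure of each left-hand side across the fragments still reaches the right-hand side; the remaining FDs each lie inside some fragment. All dependencies are preserved.

lossless and dependency-preserving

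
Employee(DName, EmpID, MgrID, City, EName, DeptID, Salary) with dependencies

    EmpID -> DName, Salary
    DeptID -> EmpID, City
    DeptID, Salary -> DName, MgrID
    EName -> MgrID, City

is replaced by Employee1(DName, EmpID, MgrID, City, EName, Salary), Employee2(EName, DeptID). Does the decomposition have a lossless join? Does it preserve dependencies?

Lossless test: (EName)⁺ = {MgrID, City, EName}, which is a superkey of neither fragment — lossy.
Dependency preservation: the restricted closure of {DeptID} across the fragments never reaches {EmpID, City}, so DeptID → EmpID, City cannot be enforced without a join — not preserved.

lossy and not dependency-preserving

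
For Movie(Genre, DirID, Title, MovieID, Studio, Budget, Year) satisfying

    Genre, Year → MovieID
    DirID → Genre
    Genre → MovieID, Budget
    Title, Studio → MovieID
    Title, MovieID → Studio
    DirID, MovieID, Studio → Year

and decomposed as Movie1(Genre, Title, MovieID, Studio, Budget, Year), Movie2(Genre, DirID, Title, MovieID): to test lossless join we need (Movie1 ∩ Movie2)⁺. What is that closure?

Genre, Title, MovieID, Studio, Budget

Movie1 ∩ Movie2 = {Genre, Title, MovieID}.
Genre → MovieID, Budget applies, adding Budget
Title, MovieID → Studio applies, adding Studio
Closure: {Genre, Title, MovieID, Studio, Budget}.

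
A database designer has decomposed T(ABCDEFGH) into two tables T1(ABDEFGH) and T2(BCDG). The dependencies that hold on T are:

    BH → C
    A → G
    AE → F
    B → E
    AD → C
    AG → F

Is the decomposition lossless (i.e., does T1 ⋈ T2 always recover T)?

No

Common attributes: T1 ∩ T2 = {BDG}.
Closure of {BDG}: B → E applies, adding E. So (BDG)⁺ = {BDEG}.
The closure contains neither all of T1 = {ABDEFGH} nor all of T2 = {BCDG}, so the common attributes are not a superkey of either fragment. The join is lossy.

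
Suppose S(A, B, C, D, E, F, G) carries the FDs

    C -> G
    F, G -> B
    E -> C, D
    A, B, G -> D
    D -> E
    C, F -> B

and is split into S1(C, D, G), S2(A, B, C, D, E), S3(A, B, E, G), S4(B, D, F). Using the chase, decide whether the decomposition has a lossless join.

Chase test. Columns are A, B, C, D, E, F, G; row i has aⱼ where attribute j ∈ Si, else bᵢⱼ.
Initial tableau (one row per fragment):
  row 1: b11 b12 a3 a4 b15 b16 a7
  row 2: a1 a2 a3 a4 a5 b26 b27
  row 3: a1 a2 b33 b34 a5 b36 a7
  row 4: b41 a2 b43 a4 b45 a6 b47
Rows 1 and 2 agree on C; apply C→G and equate their G entries.
Rows 2 and 3 agree on E; apply E→C, D and equate their C, D entries.
Rows 1 and 2 agree on D; apply D→E and equate their E entries.
Rows 1 and 4 agree on D; apply D→E and equate their E entries.
Rows 1 and 4 agree on E; apply E→C, D and equate their C, D entries.
Rows 1 and 4 agree on C; apply C→G and equate their G entries.
No row becomes fully distinguished — the join is lossy.

No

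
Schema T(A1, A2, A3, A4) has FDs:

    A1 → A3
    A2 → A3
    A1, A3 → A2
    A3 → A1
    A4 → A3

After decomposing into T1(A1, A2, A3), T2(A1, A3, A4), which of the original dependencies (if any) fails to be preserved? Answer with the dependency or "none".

A1 → A3 lies within T1.
A2 → A3 lies within T1.
A1, A3 → A2 lies within T1.
A3 → A1 lies within T1.
A4 → A3 lies within T2.
Every dependency is enforceable on the fragments, so the decomposition is dependency-preserving.

none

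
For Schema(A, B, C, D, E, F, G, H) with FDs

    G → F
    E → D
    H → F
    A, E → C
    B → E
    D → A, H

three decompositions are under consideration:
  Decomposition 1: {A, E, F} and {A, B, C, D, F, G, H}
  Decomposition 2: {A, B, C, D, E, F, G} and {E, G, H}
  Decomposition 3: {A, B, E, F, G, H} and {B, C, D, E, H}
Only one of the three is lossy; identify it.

Decomposition 1: common = {A, F}, closure = {A, F} → lossy.
Decomposition 2: common = {E, G}, closure = {A, C, D, E, F, G, H} → lossless.
Decomposition 3: common = {B, E, H}, closure = {A, B, C, D, E, F, H} → lossless.

Decomposition 1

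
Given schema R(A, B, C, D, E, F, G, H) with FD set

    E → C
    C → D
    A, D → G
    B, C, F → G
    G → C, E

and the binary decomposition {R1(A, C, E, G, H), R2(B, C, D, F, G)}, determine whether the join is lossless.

Common attributes: R1 ∩ R2 = {C, G}.
Closure of {C, G}: C → D applies, adding D; G → C, E applies, adding E. So (C, G)⁺ = {C, D, E, G}.
The closure contains neither all of R1 = {A, C, E, G, H} nor all of R2 = {B, C, D, F, G}, so the common attributes are not a superkey of either fragment. The join is lossy.

No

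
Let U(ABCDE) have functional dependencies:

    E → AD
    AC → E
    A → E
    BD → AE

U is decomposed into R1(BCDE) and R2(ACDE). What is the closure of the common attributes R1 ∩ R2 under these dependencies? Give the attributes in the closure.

R1 ∩ R2 = {CDE}.
E → AD applies, adding A
Closure: {ACDE}.

ACDE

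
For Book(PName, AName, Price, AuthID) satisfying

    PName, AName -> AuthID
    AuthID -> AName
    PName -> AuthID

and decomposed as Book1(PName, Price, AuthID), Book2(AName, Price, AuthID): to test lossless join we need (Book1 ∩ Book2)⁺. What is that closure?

Book1 ∩ Book2 = {Price, AuthID}.
AuthID → AName applies, adding AName
Closure: {AName, Price, AuthID}.

AName, Price, AuthID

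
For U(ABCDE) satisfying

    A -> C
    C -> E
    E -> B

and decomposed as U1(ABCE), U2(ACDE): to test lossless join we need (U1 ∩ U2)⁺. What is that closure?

ABCE

U1 ∩ U2 = {ACE}.
E → B applies, adding B
Closure: {ABCE}.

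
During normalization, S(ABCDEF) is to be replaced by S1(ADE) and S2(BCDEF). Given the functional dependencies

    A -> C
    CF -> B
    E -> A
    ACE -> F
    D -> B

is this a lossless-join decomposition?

Common attributes: S1 ∩ S2 = {DE}.
Closure of {DE}: E → A applies, adding A; D → B applies, adding B; A → C applies, adding C; ACE → F applies, adding F. So (DE)⁺ = {ABCDEF}.
This closure contains every attribute of S1, so S1 ∩ S2 → S1. The join is lossless.

Yes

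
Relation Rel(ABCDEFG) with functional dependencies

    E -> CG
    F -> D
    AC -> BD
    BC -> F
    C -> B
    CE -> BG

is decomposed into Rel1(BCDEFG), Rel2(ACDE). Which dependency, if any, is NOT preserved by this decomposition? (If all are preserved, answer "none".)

none

E → CG lies within Rel1.
F → D lies within Rel1.
AC → BD: restricted closure across fragments reaches BD.
BC → F lies within Rel1.
C → B lies within Rel1.
CE → BG lies within Rel1.
Every dependency is enforceable on the fragments, so the decomposition is dependency-preserving.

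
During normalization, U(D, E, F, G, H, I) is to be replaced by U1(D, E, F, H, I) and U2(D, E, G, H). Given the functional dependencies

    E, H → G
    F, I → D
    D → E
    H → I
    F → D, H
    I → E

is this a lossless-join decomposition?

Yes

Common attributes: U1 ∩ U2 = {D, E, H}.
Closure of {D, E, H}: E, H → G applies, adding G; H → I applies, adding I. So (D, E, H)⁺ = {D, E, G, H, I}.
This closure contains every attribute of U2, so U1 ∩ U2 → U2. The join is lossless.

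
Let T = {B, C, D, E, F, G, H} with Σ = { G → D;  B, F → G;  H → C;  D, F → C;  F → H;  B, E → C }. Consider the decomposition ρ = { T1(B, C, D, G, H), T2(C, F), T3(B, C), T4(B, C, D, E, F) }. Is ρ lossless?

Chase test. Columns are B, C, D, E, F, G, H; row i has aⱼ where attribute j ∈ Ti, else bᵢⱼ.
Initial tableau (one row per fragment):
  row 1: a1 a2 a3 b14 b15 a6 a7
  row 2: b21 a2 b23 b24 a5 b26 b27
  row 3: a1 a2 b33 b34 b35 b36 b37
  row 4: a1 a2 a3 a4 a5 b46 b47
Rows 2 and 4 agree on F; apply F→H and equate their H entries.
No row becomes fully distinguished — the join is lossy.

No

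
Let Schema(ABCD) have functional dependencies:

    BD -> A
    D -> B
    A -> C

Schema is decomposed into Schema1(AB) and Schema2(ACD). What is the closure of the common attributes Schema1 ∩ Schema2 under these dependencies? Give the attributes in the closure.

Schema1 ∩ Schema2 = {A}.
A → C applies, adding C
Closure: {AC}.

AC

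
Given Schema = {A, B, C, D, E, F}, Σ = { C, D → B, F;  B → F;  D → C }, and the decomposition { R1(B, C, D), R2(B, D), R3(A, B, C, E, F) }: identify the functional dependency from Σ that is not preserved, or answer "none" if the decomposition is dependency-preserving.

C, D → B, F: restricted closure across fragments reaches B, F.
B → F lies within R3.
D → C lies within R1.
Every dependency is enforceable on the fragments, so the decomposition is dependency-preserving.

none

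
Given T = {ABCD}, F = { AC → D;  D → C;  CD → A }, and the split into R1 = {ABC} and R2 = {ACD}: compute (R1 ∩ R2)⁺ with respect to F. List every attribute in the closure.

R1 ∩ R2 = {AC}.
AC → D applies, adding D
Closure: {ACD}.

ACD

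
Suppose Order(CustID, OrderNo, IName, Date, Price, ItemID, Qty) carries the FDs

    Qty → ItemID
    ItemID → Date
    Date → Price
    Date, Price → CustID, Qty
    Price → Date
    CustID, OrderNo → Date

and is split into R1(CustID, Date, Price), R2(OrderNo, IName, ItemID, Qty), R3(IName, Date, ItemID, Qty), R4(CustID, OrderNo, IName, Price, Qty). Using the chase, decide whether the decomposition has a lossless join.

Chase test. Columns are CustID, OrderNo, IName, Date, Price, ItemID, Qty; row i has aⱼ where attribute j ∈ Ri, else bᵢⱼ.
Initial tableau (one row per fragment):
  row 1: a1 b12 b13 a4 a5 b16 b17
  row 2: b21 a2 a3 b24 b25 a6 a7
  row 3: b31 b32 a3 a4 b35 a6 a7
  row 4: a1 a2 a3 b44 a5 b46 a7
Rows 2 and 4 agree on Qty; apply Qty→ItemID and equate their ItemID entries.
Rows 2 and 3 agree on ItemID; apply ItemID→Date and equate their Date entries.
Rows 2 and 4 agree on ItemID; apply ItemID→Date and equate their Date entries.
Rows 1 and 2 agree on Date; apply Date→Price and equate their Price entries.
Rows 1 and 3 agree on Date; apply Date→Price and equate their Price entries.
Rows 1 and 2 agree on Date, Price; apply Date, Price→CustID, Qty and equate their CustID, Qty entries.
Rows 1 and 3 agree on Date, Price; apply Date, Price→CustID, Qty and equate their CustID, Qty entries.
Rows 1 and 2 agree on Qty; apply Qty→ItemID and equate their ItemID entries.
Row 2 is now all distinguished symbols — the join is lossless.

Yes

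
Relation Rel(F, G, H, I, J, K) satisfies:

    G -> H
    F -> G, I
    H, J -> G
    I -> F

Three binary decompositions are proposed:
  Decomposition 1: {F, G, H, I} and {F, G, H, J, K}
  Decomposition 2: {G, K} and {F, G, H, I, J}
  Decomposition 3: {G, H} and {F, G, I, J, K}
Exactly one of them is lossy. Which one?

Decomposition 1: common = {F, G, H}, closure = {F, G, H, I} → lossless.
Decomposition 2: common = {G}, closure = {G, H} → lossy.
Decomposition 3: common = {G}, closure = {G, H} → lossless.

Decomposition 2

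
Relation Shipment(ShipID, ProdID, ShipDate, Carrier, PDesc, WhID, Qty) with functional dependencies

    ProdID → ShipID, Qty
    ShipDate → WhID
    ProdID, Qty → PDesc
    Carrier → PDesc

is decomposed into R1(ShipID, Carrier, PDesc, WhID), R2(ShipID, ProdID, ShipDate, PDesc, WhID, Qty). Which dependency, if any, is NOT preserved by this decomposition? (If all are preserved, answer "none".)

ProdID → ShipID, Qty lies within R2.
ShipDate → WhID lies within R2.
ProdID, Qty → PDesc lies within R2.
Carrier → PDesc lies within R1.
Every dependency is enforceable on the fragments, so the decomposition is dependency-preserving.

none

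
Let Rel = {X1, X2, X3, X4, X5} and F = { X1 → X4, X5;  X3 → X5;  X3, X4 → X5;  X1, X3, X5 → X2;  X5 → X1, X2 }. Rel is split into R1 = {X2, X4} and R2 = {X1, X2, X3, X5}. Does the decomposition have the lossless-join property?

No

Common attributes: R1 ∩ R2 = {X2}.
No dependency enlarges {X2}, so (X2)⁺ = {X2}.
The closure contains neither all of R1 = {X2, X4} nor all of R2 = {X1, X2, X3, X5}, so the common attributes are not a superkey of either fragment. The join is lossy.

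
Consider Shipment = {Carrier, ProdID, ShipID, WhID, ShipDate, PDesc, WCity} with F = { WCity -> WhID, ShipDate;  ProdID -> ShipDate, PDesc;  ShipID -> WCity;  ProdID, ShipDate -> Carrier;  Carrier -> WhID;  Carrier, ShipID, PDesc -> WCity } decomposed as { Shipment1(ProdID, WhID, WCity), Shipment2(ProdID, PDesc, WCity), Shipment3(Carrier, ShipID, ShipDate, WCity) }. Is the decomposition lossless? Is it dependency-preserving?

Lossless test (chase): Rows 1 and 2 agree on WCity; apply WCity→WhID, ShipDate and equate their WhID, ShipDate entries. Rows 1 and 3 agree on WCity; apply WCity→WhID, ShipDate and equate their WhID, ShipDate entries. Rows 1 and 2 agree on ProdID; apply ProdID→ShipDate, PDesc and equate their ShipDate, PDesc entries. Rows 1 and 2 agree on ProdID, ShipDate; apply ProdID, ShipDate→Carrier and equate their Carrier entries. No row becomes fully distinguished — the join is lossy.
Dependency preservation: the restricted closure of {ProdID} across the fragments never reaches {ShipDate, PDesc}, so ProdID → ShipDate, PDesc cannot be enforced without a join — not preserved.

lossy and not dependency-preserving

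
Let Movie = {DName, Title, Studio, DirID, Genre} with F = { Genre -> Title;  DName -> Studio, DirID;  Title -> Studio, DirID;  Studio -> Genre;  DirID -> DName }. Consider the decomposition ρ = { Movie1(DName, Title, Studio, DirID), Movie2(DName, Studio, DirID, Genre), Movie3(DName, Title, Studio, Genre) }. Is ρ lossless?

Yes

Chase test. Columns are DName, Title, Studio, DirID, Genre; row i has aⱼ where attribute j ∈ Moviei, else bᵢⱼ.
Initial tableau (one row per fragment):
  row 1: a1 a2 a3 a4 b15
  row 2: a1 b22 a3 a4 a5
  row 3: a1 a2 a3 b34 a5
Rows 2 and 3 agree on Genre; apply Genre→Title and equate their Title entries.
Rows 1 and 3 agree on DName; apply DName→Studio, DirID and equate their Studio, DirID entries.
Rows 1 and 2 agree on Studio; apply Studio→Genre and equate their Genre entries.
Row 1 is now all distinguished symbols — the join is lossless.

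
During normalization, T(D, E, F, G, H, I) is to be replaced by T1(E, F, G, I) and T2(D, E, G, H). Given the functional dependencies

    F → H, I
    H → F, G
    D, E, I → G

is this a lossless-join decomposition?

No

Common attributes: T1 ∩ T2 = {E, G}.
No dependency enlarges {E, G}, so (E, G)⁺ = {E, G}.
The closure contains neither all of T1 = {E, F, G, I} nor all of T2 = {D, E, G, H}, so the common attributes are not a superkey of either fragment. The join is lossy.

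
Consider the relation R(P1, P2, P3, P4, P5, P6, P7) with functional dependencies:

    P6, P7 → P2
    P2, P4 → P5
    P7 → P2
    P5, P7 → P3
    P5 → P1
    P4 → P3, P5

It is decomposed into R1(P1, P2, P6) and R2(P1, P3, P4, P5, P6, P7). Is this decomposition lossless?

No

Common attributes: R1 ∩ R2 = {P1, P6}.
No dependency enlarges {P1, P6}, so (P1, P6)⁺ = {P1, P6}.
The closure contains neither all of R1 = {P1, P2, P6} nor all of R2 = {P1, P3, P4, P5, P6, P7}, so the common attributes are not a superkey of either fragment. The join is lossy.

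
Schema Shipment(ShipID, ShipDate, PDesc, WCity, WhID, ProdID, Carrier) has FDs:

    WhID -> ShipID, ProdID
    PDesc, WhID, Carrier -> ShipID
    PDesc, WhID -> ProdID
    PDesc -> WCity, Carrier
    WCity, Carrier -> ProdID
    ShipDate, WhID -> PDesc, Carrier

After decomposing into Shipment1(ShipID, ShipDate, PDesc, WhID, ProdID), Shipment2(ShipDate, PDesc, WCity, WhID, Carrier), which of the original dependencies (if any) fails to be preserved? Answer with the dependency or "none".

Check WCity, Carrier → ProdID: no single fragment contains all of {WCity, ProdID, Carrier}, and the restricted closure of {WCity, Carrier} across the fragments never reaches {ProdID}.
WhID → ShipID, ProdID is preserved.
PDesc, WhID, Carrier → ShipID is preserved.
PDesc, WhID → ProdID is preserved.
PDesc → WCity, Carrier is preserved.
ShipDate, WhID → PDesc, Carrier is preserved.

WCity, Carrier -> ProdID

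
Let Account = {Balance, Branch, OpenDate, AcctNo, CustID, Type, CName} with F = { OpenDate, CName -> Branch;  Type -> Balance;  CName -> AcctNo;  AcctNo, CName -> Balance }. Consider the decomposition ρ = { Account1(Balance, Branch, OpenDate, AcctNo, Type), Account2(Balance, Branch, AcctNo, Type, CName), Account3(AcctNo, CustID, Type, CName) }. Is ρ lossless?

Chase test. Columns are Balance, Branch, OpenDate, AcctNo, CustID, Type, CName; row i has aⱼ where attribute j ∈ Accounti, else bᵢⱼ.
Initial tableau (one row per fragment):
  row 1: a1 a2 a3 a4 b15 a6 b17
  row 2: a1 a2 b23 a4 b25 a6 a7
  row 3: b31 b32 b33 a4 a5 a6 a7
Rows 1 and 3 agree on Type; apply Type→Balance and equate their Balance entries.
No row becomes fully distinguished — the join is lossy.

No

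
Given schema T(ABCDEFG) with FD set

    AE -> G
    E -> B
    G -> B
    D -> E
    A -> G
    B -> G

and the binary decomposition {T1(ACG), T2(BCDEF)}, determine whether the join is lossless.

No

Common attributes: T1 ∩ T2 = {C}.
No dependency enlarges {C}, so (C)⁺ = {C}.
The closure contains neither all of T1 = {ACG} nor all of T2 = {BCDEF}, so the common attributes are not a superkey of either fragment. The join is lossy.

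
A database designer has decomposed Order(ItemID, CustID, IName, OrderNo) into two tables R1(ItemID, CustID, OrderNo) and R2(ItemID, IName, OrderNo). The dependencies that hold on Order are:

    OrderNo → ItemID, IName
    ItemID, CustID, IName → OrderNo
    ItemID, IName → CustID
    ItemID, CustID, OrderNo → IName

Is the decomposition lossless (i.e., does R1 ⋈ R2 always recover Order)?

Yes

Common attributes: R1 ∩ R2 = {ItemID, OrderNo}.
Closure of {ItemID, OrderNo}: OrderNo → ItemID, IName applies, adding IName; ItemID, IName → CustID applies, adding CustID. So (ItemID, OrderNo)⁺ = {ItemID, CustID, IName, OrderNo}.
This closure contains every attribute of R1, so R1 ∩ R2 → R1. The join is lossless.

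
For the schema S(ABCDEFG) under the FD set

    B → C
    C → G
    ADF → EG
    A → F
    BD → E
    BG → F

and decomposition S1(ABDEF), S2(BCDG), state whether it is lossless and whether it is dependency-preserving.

lossless but not dependency-preserving

Lossless test: (BD)⁺ = {BCDEFG}, which contains all of one fragment — lossless.
Dependency preservation: the restricted closure of {ADF} across the fragments never reaches {EG}, so ADF → EG cannot be enforced without a join — not preserved.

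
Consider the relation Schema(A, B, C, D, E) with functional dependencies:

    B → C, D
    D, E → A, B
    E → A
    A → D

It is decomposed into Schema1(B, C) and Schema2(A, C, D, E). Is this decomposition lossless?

Common attributes: Schema1 ∩ Schema2 = {C}.
No dependency enlarges {C}, so (C)⁺ = {C}.
The closure contains neither all of Schema1 = {B, C} nor all of Schema2 = {A, C, D, E}, so the common attributes are not a superkey of either fragment. The join is lossy.

No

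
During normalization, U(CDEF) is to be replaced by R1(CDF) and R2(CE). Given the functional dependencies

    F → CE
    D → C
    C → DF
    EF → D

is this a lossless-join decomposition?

Yes

Common attributes: R1 ∩ R2 = {C}.
Closure of {C}: C → DF applies, adding DF; F → CE applies, adding E. So (C)⁺ = {CDEF}.
This closure contains every attribute of R1, so R1 ∩ R2 → R1. The join is lossless.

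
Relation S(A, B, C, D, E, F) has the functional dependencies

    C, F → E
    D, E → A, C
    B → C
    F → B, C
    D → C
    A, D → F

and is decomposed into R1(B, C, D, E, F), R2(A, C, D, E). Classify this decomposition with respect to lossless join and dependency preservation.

lossless and dependency-preserving

Lossless test: (C, D, E)⁺ = {A, B, C, D, E, F}, which contains all of one fragment — lossless.
Dependency preservation: A, D → F is not contained in any single fragment, but the restricted closure of its left-hand side across the fragments still reaches the right-hand side; the remaining FDs each lie inside some fragment. All dependencies are preserved.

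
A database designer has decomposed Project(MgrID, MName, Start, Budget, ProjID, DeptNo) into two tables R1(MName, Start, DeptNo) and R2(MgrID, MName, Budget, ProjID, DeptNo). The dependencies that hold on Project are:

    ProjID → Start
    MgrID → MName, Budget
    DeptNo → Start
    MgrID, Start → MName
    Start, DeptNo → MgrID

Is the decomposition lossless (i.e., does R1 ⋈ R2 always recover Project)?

Yes

Common attributes: R1 ∩ R2 = {MName, DeptNo}.
Closure of {MName, DeptNo}: DeptNo → Start applies, adding Start; Start, DeptNo → MgrID applies, adding MgrID; MgrID → MName, Budget applies, adding Budget. So (MName, DeptNo)⁺ = {MgrID, MName, Start, Budget, DeptNo}.
This closure contains every attribute of R1, so R1 ∩ R2 → R1. The join is lossless.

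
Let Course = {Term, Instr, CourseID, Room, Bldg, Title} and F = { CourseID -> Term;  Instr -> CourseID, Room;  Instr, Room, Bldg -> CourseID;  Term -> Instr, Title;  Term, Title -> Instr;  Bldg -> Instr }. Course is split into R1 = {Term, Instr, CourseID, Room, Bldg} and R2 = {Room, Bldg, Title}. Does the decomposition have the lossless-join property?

Yes

Common attributes: R1 ∩ R2 = {Room, Bldg}.
Closure of {Room, Bldg}: Bldg → Instr applies, adding Instr; Instr → CourseID, Room applies, adding CourseID; CourseID → Term applies, adding Term; Term → Instr, Title applies, adding Title. So (Room, Bldg)⁺ = {Term, Instr, CourseID, Room, Bldg, Title}.
This closure contains every attribute of R1, so R1 ∩ R2 → R1. The join is lossless.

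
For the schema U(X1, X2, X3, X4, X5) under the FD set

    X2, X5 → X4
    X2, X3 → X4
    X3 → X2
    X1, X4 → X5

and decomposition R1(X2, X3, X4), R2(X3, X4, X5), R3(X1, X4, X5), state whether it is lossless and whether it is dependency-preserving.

lossy and not dependency-preserving

Lossless test (chase): Rows 1 and 2 agree on X3; apply X3→X2 and equate their X2 entries. No row becomes fully distinguished — the join is lossy.
Dependency preservation: the restricted closure of {X2, X5} across the fragments never reaches {X4}, so X2, X5 → X4 cannot be enforced without a join — not preserved.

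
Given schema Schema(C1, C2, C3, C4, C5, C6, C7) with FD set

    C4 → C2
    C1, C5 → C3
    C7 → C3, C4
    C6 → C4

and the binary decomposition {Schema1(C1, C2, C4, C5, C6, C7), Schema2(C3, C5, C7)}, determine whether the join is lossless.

Common attributes: Schema1 ∩ Schema2 = {C5, C7}.
Closure of {C5, C7}: C7 → C3, C4 applies, adding C3, C4; C4 → C2 applies, adding C2. So (C5, C7)⁺ = {C2, C3, C4, C5, C7}.
This closure contains every attribute of Schema2, so Schema1 ∩ Schema2 → Schema2. The join is lossless.

Yes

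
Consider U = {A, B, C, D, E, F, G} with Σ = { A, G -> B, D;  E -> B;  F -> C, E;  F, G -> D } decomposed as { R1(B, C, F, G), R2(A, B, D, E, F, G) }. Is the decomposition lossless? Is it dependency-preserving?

Lossless test: (B, F, G)⁺ = {B, C, D, E, F, G}, which contains all of one fragment — lossless.
Dependency preservation: F → C, E is not contained in any single fragment, but the restricted closure of its left-hand side across the fragments still reaches the right-hand side; the remaining FDs each lie inside some fragment. All dependencies are preserved.

lossless and dependency-preserving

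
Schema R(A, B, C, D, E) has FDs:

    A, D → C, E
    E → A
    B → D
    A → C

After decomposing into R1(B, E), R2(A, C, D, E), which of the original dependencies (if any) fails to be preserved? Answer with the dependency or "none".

Check B → D: no single fragment contains all of {B, D}, and the restricted closure of {B} across the fragments never reaches {D}.
A, D → C, E is preserved.
E → A is preserved.
A → C is preserved.

B → D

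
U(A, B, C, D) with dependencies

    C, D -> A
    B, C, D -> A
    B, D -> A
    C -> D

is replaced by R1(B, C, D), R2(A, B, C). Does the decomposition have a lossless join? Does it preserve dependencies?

lossless but not dependency-preserving

Lossless test: (B, C)⁺ = {A, B, C, D}, which contains all of one fragment — lossless.
Dependency preservation: the restricted closure of {B, D} across the fragments never reaches {A}, so B, D → A cannot be enforced without a join — not preserved.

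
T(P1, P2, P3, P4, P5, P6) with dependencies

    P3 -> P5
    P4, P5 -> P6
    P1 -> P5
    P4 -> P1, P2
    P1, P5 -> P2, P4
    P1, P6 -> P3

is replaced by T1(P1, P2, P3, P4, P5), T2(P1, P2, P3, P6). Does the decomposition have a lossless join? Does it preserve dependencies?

Lossless test: (P1, P2, P3)⁺ = {P1, P2, P3, P4, P5, P6}, which contains all of one fragment — lossless.
Dependency preservation: P4, P5 → P6 is not contained in any single fragment, but the restricted closure of its left-hand side across the fragments still reaches the right-hand side; the remaining FDs each lie inside some fragment. All dependencies are preserved.

lossless and dependency-preserving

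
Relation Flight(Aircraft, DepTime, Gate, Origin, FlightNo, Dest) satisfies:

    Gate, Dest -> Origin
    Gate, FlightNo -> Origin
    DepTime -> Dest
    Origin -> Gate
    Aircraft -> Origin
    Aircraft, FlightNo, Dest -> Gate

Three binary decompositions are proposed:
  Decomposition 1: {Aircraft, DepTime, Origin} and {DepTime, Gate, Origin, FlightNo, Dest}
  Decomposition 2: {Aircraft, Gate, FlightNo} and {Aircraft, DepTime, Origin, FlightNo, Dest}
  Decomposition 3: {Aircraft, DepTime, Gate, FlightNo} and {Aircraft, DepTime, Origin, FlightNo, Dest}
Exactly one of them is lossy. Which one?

Decomposition 1

Decomposition 1: common = {DepTime, Origin}, closure = {DepTime, Gate, Origin, Dest} → lossy.
Decomposition 2: common = {Aircraft, FlightNo}, closure = {Aircraft, Gate, Origin, FlightNo} → lossless.
Decomposition 3: common = {Aircraft, DepTime, FlightNo}, closure = {Aircraft, DepTime, Gate, Origin, FlightNo, Dest} → lossless.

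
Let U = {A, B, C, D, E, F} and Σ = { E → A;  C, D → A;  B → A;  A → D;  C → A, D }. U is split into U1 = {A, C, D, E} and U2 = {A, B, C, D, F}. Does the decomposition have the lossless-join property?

Common attributes: U1 ∩ U2 = {A, C, D}.
No dependency enlarges {A, C, D}, so (A, C, D)⁺ = {A, C, D}.
The closure contains neither all of U1 = {A, C, D, E} nor all of U2 = {A, B, C, D, F}, so the common attributes are not a superkey of either fragment. The join is lossy.

No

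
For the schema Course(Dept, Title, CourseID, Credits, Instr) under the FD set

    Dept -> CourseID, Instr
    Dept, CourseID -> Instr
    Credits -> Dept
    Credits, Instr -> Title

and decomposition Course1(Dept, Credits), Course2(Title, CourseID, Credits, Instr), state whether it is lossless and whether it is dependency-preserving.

lossless but not dependency-preserving

Lossless test: (Credits)⁺ = {Dept, Title, CourseID, Credits, Instr}, which contains all of one fragment — lossless.
Dependency preservation: the restricted closure of {Dept} across the fragments never reaches {CourseID, Instr}, so Dept → CourseID, Instr cannot be enforced without a join — not preserved.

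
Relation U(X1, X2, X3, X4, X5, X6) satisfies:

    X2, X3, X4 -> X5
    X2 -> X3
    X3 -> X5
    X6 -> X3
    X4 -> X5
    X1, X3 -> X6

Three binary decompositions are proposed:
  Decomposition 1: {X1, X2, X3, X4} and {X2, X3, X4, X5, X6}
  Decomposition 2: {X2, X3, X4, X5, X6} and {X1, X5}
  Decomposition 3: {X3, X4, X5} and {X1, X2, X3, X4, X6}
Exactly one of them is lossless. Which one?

Decomposition 1: common = {X2, X3, X4}, closure = {X2, X3, X4, X5} → lossy.
Decomposition 2: common = {X5}, closure = {X5} → lossy.
Decomposition 3: common = {X3, X4}, closure = {X3, X4, X5} → lossless.

Decomposition 3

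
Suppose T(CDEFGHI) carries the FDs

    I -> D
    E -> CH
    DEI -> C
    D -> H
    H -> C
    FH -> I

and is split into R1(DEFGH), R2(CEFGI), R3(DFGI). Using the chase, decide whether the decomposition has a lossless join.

Yes

Chase test. Columns are CDEFGHI; row i has aⱼ where attribute j ∈ Ri, else bᵢⱼ.
Initial tableau (one row per fragment):
  row 1: b11 a2 a3 a4 a5 a6 b17
  row 2: a1 b22 a3 a4 a5 b26 a7
  row 3: b31 a2 b33 a4 a5 b36 a7
Rows 2 and 3 agree on I; apply I→D and equate their D entries.
Rows 1 and 2 agree on E; apply E→CH and equate their CH entries.
Rows 1 and 3 agree on D; apply D→H and equate their H entries.
Rows 1 and 3 agree on H; apply H→C and equate their C entries.
Rows 1 and 2 agree on FH; apply FH→I and equate their I entries.
Row 1 is now all distinguished symbols — the join is lossless.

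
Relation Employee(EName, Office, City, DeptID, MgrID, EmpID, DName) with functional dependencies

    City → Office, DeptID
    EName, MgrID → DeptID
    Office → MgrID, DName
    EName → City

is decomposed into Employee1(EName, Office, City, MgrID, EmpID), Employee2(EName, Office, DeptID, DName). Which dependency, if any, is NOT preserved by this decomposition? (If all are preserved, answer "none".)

Check City → Office, DeptID: no single fragment contains all of {Office, City, DeptID}, and the restricted closure of {City} across the fragments never reaches {Office, DeptID}.
EName, MgrID → DeptID is preserved.
Office → MgrID, DName is preserved.
EName → City is preserved.

City → Office, DeptID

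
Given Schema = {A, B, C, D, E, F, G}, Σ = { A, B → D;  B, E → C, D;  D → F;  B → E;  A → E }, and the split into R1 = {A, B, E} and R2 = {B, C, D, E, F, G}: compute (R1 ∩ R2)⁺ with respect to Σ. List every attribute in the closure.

B, C, D, E, F

R1 ∩ R2 = {B, E}.
B, E → C, D applies, adding C, D
D → F applies, adding F
Closure: {B, C, D, E, F}.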